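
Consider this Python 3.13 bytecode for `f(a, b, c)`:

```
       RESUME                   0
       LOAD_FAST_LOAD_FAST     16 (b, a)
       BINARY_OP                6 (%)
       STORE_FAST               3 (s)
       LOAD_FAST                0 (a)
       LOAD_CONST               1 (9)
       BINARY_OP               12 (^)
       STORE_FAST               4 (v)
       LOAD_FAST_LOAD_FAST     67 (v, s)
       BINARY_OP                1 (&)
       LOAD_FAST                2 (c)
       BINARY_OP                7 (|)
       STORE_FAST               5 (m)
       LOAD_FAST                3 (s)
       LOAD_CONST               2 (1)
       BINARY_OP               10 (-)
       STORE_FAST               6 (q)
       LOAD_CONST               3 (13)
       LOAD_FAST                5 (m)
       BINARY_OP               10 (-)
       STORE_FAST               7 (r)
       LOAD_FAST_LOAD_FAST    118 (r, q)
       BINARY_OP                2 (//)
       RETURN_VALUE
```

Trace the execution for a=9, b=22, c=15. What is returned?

-1

LOAD_FAST_LOAD_FAST b,a → push 22,9. Stack: [22, 9]
BINARY_OP % → 22 % 9 = 4. Stack: [4]
STORE_FAST s → s=4. Stack: []
LOAD_FAST a → push 9. Stack: [9]
LOAD_CONST → push 9. Stack: [9, 9]
BINARY_OP ^ → 9 ^ 9 = 0. Stack: [0]
STORE_FAST v → v=0. Stack: []
LOAD_FAST_LOAD_FAST v,s → push 0,4. Stack: [0, 4]
BINARY_OP & → 0 & 4 = 0. Stack: [0]
LOAD_FAST c → push 15. Stack: [0, 15]
BINARY_OP | → 0 | 15 = 15. Stack: [15]
STORE_FAST m → m=15. Stack: []
LOAD_FAST s → push 4. Stack: [4]
LOAD_CONST → push 1. Stack: [4, 1]
BINARY_OP - → 4 - 1 = 3. Stack: [3]
STORE_FAST q → q=3. Stack: []
LOAD_CONST → push 13. Stack: [13]
LOAD_FAST m → push 15. Stack: [13, 15]
BINARY_OP - → 13 - 15 = -2. Stack: [-2]
STORE_FAST r → r=-2. Stack: []
LOAD_FAST_LOAD_FAST r,q → push -2,3. Stack: [-2, 3]
BINARY_OP // → -2 // 3 = -1. Stack: [-1]
RETURN_VALUE → return -1.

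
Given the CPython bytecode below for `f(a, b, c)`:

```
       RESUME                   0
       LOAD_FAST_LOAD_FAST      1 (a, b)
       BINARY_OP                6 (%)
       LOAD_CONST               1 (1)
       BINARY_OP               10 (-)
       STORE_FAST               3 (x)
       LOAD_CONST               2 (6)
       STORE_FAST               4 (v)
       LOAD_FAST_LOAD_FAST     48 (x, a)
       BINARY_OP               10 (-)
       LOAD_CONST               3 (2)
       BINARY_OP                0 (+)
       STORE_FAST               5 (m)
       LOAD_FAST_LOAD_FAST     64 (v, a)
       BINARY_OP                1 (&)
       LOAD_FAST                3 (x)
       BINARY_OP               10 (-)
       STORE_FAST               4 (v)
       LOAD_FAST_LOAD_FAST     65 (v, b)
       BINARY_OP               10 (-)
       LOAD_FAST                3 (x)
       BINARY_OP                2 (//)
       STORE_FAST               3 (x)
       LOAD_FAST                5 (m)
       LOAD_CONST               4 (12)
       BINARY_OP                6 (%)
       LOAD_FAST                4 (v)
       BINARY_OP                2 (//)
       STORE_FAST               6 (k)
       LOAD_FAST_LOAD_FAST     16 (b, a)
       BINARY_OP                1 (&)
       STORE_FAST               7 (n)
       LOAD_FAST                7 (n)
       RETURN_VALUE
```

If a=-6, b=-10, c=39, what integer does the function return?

LOAD_FAST_LOAD_FAST a,b → push -6,-10. Stack: [-6, -10]
BINARY_OP % → -6 % -10 = -6. Stack: [-6]
LOAD_CONST → push 1. Stack: [-6, 1]
BINARY_OP - → -6 - 1 = -7. Stack: [-7]
STORE_FAST x → x=-7. Stack: []
LOAD_CONST → push 6. Stack: [6]
STORE_FAST v → v=6. Stack: []
LOAD_FAST_LOAD_FAST x,a → push -7,-6. Stack: [-7, -6]
BINARY_OP - → -7 - -6 = -1. Stack: [-1]
LOAD_CONST → push 2. Stack: [-1, 2]
BINARY_OP + → -1 + 2 = 1. Stack: [1]
STORE_FAST m → m=1. Stack: []
LOAD_FAST_LOAD_FAST v,a → push 6,-6. Stack: [6, -6]
BINARY_OP & → 6 & -6 = 2. Stack: [2]
LOAD_FAST x → push -7. Stack: [2, -7]
BINARY_OP - → 2 - -7 = 9. Stack: [9]
STORE_FAST v → v=9. Stack: []
LOAD_FAST_LOAD_FAST v,b → push 9,-10. Stack: [9, -10]
BINARY_OP - → 9 - -10 = 19. Stack: [19]
LOAD_FAST x → push -7. Stack: [19, -7]
BINARY_OP // → 19 // -7 = -3. Stack: [-3]
STORE_FAST x → x=-3. Stack: []
LOAD_FAST m → push 1. Stack: [1]
LOAD_CONST → push 12. Stack: [1, 12]
BINARY_OP % → 1 % 12 = 1. Stack: [1]
LOAD_FAST v → push 9. Stack: [1, 9]
BINARY_OP // → 1 // 9 = 0. Stack: [0]
STORE_FAST k → k=0. Stack: []
LOAD_FAST_LOAD_FAST b,a → push -10,-6. Stack: [-10, -6]
BINARY_OP & → -10 & -6 = -14. Stack: [-14]
STORE_FAST n → n=-14. Stack: []
LOAD_FAST n → push -14. Stack: [-14]
RETURN_VALUE → return -14.

-14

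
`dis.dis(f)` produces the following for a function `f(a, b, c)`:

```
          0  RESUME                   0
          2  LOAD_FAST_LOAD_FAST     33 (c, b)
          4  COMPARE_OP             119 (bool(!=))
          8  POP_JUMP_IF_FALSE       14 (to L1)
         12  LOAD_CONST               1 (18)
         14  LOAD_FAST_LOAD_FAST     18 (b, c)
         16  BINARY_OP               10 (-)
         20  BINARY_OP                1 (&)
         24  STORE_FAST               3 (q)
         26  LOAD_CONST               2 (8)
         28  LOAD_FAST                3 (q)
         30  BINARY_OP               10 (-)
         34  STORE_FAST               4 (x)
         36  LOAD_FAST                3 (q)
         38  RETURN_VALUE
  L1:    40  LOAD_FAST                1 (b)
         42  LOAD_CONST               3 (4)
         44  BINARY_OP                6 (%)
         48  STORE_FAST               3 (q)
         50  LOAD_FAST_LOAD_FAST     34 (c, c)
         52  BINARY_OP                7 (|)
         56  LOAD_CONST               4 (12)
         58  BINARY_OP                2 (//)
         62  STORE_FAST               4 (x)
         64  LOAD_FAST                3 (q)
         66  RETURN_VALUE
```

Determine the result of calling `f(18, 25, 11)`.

2

LOAD_FAST_LOAD_FAST c,b → push 11,25. Stack: [11, 25]
COMPARE_OP bool(!=) → 11 vs 25 = True. Stack: [True]
POP_JUMP_IF_FALSE → pop True; no jump. Stack: []
LOAD_CONST → push 18. Stack: [18]
LOAD_FAST_LOAD_FAST b,c → push 25,11. Stack: [18, 25, 11]
BINARY_OP - → 25 - 11 = 14. Stack: [18, 14]
BINARY_OP & → 18 & 14 = 2. Stack: [2]
STORE_FAST q → q=2. Stack: []
LOAD_CONST → push 8. Stack: [8]
LOAD_FAST q → push 2. Stack: [8, 2]
BINARY_OP - → 8 - 2 = 6. Stack: [6]
STORE_FAST x → x=6. Stack: []
LOAD_FAST q → push 2. Stack: [2]
RETURN_VALUE → return 2.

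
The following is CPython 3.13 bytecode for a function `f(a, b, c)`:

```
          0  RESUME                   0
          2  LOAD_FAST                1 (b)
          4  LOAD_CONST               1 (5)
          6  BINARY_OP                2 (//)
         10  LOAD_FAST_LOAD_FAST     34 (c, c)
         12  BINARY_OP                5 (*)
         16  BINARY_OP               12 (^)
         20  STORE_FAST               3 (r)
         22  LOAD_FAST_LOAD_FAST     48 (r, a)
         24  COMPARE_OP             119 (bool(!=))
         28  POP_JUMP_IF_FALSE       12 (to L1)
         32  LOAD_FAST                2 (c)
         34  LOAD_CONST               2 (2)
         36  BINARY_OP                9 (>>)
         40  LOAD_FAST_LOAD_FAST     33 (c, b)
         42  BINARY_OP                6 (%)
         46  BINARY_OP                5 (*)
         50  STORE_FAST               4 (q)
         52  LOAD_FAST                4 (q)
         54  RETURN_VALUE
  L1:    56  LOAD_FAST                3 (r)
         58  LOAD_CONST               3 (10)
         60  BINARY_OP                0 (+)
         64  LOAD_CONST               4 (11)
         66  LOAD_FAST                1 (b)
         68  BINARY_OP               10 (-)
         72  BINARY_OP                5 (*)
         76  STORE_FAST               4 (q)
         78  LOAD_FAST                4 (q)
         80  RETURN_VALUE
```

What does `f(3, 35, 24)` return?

144

LOAD_FAST b → push 35. Stack: [35]
LOAD_CONST → push 5. Stack: [35, 5]
BINARY_OP // → 35 // 5 = 7. Stack: [7]
LOAD_FAST_LOAD_FAST c,c → push 24,24. Stack: [7, 24, 24]
BINARY_OP * → 24 * 24 = 576. Stack: [7, 576]
BINARY_OP ^ → 7 ^ 576 = 583. Stack: [583]
STORE_FAST r → r=583. Stack: []
LOAD_FAST_LOAD_FAST r,a → push 583,3. Stack: [583, 3]
COMPARE_OP bool(!=) → 583 vs 3 = True. Stack: [True]
POP_JUMP_IF_FALSE → pop True; no jump. Stack: []
LOAD_FAST c → push 24. Stack: [24]
LOAD_CONST → push 2. Stack: [24, 2]
BINARY_OP >> → 24 >> 2 = 6. Stack: [6]
LOAD_FAST_LOAD_FAST c,b → push 24,35. Stack: [6, 24, 35]
BINARY_OP % → 24 % 35 = 24. Stack: [6, 24]
BINARY_OP * → 6 * 24 = 144. Stack: [144]
STORE_FAST q → q=144. Stack: []
LOAD_FAST q → push 144. Stack: [144]
RETURN_VALUE → return 144.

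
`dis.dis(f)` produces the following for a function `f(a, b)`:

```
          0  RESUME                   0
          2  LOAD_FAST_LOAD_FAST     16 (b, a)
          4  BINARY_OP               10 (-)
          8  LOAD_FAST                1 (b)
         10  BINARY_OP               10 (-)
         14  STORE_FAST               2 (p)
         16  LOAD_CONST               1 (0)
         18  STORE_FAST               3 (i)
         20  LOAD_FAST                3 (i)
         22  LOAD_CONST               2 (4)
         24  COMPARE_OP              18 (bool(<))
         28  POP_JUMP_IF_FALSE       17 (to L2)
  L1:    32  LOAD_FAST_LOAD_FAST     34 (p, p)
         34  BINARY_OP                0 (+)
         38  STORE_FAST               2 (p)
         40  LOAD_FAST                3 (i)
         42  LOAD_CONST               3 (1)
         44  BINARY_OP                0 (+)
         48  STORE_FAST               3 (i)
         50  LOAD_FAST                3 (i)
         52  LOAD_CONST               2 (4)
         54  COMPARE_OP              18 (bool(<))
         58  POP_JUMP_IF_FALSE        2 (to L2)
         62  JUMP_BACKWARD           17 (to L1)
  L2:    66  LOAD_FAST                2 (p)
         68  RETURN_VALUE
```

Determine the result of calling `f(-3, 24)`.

48

LOAD_FAST_LOAD_FAST b,a → push 24,-3. Stack: [24, -3]
BINARY_OP - → 24 - -3 = 27. Stack: [27]
LOAD_FAST b → push 24. Stack: [27, 24]
BINARY_OP - → 27 - 24 = 3. Stack: [3]
STORE_FAST p → p=3. Stack: []
LOAD_CONST → push 0. Stack: [0]
STORE_FAST i → i=0. Stack: []
LOAD_FAST i → push 0. Stack: [0]
LOAD_CONST → push 4. Stack: [0, 4]
COMPARE_OP bool(<) → 0 vs 4 = True. Stack: [True]
POP_JUMP_IF_FALSE → pop True; no jump. Stack: []
LOAD_FAST_LOAD_FAST p,p → push 3,3. Stack: [3, 3]
BINARY_OP + → 3 + 3 = 6. Stack: [6]
STORE_FAST p → p=6. Stack: []
LOAD_FAST i → push 0. Stack: [0]
LOAD_CONST → push 1. Stack: [0, 1]
BINARY_OP + → 0 + 1 = 1. Stack: [1]
STORE_FAST i → i=1. Stack: []
LOAD_FAST i → push 1. Stack: [1]
LOAD_CONST → push 4. Stack: [1, 4]
COMPARE_OP bool(<) → 1 vs 4 = True. Stack: [True]
POP_JUMP_IF_FALSE → pop True; no jump. Stack: []
LOAD_FAST_LOAD_FAST p,p → push 6,6. Stack: [6, 6]
BINARY_OP + → 6 + 6 = 12. Stack: [12]
STORE_FAST p → p=12. Stack: []
LOAD_FAST i → push 1. Stack: [1]
LOAD_CONST → push 1. Stack: [1, 1]
BINARY_OP + → 1 + 1 = 2. Stack: [2]
STORE_FAST i → i=2. Stack: []
LOAD_FAST i → push 2. Stack: [2]
LOAD_CONST → push 4. Stack: [2, 4]
COMPARE_OP bool(<) → 2 vs 4 = True. Stack: [True]
POP_JUMP_IF_FALSE → pop True; no jump. Stack: []
LOAD_FAST_LOAD_FAST p,p → push 12,12. Stack: [12, 12]
BINARY_OP + → 12 + 12 = 24. Stack: [24]
STORE_FAST p → p=24. Stack: []
LOAD_FAST i → push 2. Stack: [2]
LOAD_CONST → push 1. Stack: [2, 1]
BINARY_OP + → 2 + 1 = 3. Stack: [3]
STORE_FAST i → i=3. Stack: []
LOAD_FAST i → push 3. Stack: [3]
LOAD_CONST → push 4. Stack: [3, 4]
COMPARE_OP bool(<) → 3 vs 4 = True. Stack: [True]
POP_JUMP_IF_FALSE → pop True; no jump. Stack: []
LOAD_FAST_LOAD_FAST p,p → push 24,24. Stack: [24, 24]
BINARY_OP + → 24 + 24 = 48. Stack: [48]
STORE_FAST p → p=48. Stack: []
LOAD_FAST i → push 3. Stack: [3]
LOAD_CONST → push 1. Stack: [3, 1]
BINARY_OP + → 3 + 1 = 4. Stack: [4]
STORE_FAST i → i=4. Stack: []
LOAD_FAST i → push 4. Stack: [4]
LOAD_CONST → push 4. Stack: [4, 4]
COMPARE_OP bool(<) → 4 vs 4 = False. Stack: [False]
POP_JUMP_IF_FALSE → pop False; jump. Stack: []
LOAD_FAST p → push 48. Stack: [48]
RETURN_VALUE → return 48.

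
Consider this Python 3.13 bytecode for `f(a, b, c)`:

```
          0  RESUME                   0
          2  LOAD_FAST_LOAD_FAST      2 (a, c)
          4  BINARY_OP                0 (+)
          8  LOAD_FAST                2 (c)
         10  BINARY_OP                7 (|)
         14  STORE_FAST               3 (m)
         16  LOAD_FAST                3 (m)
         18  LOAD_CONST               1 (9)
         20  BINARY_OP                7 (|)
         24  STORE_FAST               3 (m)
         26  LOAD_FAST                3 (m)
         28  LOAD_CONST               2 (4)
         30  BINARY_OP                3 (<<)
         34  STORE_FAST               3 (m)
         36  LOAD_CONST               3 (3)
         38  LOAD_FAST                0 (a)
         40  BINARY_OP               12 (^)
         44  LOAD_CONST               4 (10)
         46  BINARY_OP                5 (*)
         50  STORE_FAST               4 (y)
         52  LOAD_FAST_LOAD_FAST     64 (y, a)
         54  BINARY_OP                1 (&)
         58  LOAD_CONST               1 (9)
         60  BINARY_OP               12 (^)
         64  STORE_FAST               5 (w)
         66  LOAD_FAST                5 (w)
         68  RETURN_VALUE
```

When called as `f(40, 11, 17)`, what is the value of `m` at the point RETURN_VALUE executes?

912

LOAD_FAST_LOAD_FAST a,c → push 40,17. Stack: [40, 17]
BINARY_OP + → 40 + 17 = 57. Stack: [57]
LOAD_FAST c → push 17. Stack: [57, 17]
BINARY_OP | → 57 | 17 = 57. Stack: [57]
STORE_FAST m → m=57. Stack: []
LOAD_FAST m → push 57. Stack: [57]
LOAD_CONST → push 9. Stack: [57, 9]
BINARY_OP | → 57 | 9 = 57. Stack: [57]
STORE_FAST m → m=57. Stack: []
LOAD_FAST m → push 57. Stack: [57]
LOAD_CONST → push 4. Stack: [57, 4]
BINARY_OP << → 57 << 4 = 912. Stack: [912]
STORE_FAST m → m=912. Stack: []
LOAD_CONST → push 3. Stack: [3]
LOAD_FAST a → push 40. Stack: [3, 40]
BINARY_OP ^ → 3 ^ 40 = 43. Stack: [43]
LOAD_CONST → push 10. Stack: [43, 10]
BINARY_OP * → 43 * 10 = 430. Stack: [430]
STORE_FAST y → y=430. Stack: []
LOAD_FAST_LOAD_FAST y,a → push 430,40. Stack: [430, 40]
BINARY_OP & → 430 & 40 = 40. Stack: [40]
LOAD_CONST → push 9. Stack: [40, 9]
BINARY_OP ^ → 40 ^ 9 = 33. Stack: [33]
STORE_FAST w → w=33. Stack: []
LOAD_FAST w → push 33. Stack: [33]
RETURN_VALUE → return 33.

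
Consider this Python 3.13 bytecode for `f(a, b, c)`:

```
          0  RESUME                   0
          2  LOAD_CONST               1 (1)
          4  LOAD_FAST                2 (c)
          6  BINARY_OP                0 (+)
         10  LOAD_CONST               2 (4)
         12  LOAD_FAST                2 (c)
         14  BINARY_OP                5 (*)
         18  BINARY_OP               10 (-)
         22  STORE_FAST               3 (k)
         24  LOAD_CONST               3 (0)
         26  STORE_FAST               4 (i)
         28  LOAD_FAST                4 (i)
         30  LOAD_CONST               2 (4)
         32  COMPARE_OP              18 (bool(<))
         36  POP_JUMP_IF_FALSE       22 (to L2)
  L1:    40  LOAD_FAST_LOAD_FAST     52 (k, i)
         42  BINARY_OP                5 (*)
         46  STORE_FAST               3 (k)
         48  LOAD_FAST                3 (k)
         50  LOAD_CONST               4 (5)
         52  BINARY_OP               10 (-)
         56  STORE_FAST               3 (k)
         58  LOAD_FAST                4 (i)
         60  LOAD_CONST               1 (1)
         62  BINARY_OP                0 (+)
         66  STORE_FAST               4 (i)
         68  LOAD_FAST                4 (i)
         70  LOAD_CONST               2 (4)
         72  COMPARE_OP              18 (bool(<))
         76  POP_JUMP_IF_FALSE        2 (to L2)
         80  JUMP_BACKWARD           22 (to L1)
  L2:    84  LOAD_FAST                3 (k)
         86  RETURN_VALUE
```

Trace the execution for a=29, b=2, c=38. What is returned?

LOAD_CONST → push 1
LOAD_FAST c → push 38
BINARY_OP + → 1 + 38 = 39
LOAD_CONST → push 4
LOAD_FAST c → push 38
BINARY_OP * → 4 * 38 = 152
BINARY_OP - → 39 - 152 = -113
STORE_FAST k → k=-113
LOAD_CONST → push 0
STORE_FAST i → i=0
LOAD_FAST i → push 0
LOAD_CONST → push 4
COMPARE_OP bool(<) → 0 vs 4 = True
POP_JUMP_IF_FALSE → pop True; no jump
LOAD_FAST_LOAD_FAST k,i → push -113,0
BINARY_OP * → -113 * 0 = 0
STORE_FAST k → k=0
LOAD_FAST k → push 0
LOAD_CONST → push 5
BINARY_OP - → 0 - 5 = -5
STORE_FAST k → k=-5
LOAD_FAST i → push 0
LOAD_CONST → push 1
BINARY_OP + → 0 + 1 = 1
STORE_FAST i → i=1
LOAD_FAST i → push 1
LOAD_CONST → push 4
COMPARE_OP bool(<) → 1 vs 4 = True
POP_JUMP_IF_FALSE → pop True; no jump
LOAD_FAST_LOAD_FAST k,i → push -5,1
BINARY_OP * → -5 * 1 = -5
STORE_FAST k → k=-5
LOAD_FAST k → push -5
LOAD_CONST → push 5
BINARY_OP - → -5 - 5 = -10
STORE_FAST k → k=-10
LOAD_FAST i → push 1
LOAD_CONST → push 1
BINARY_OP + → 1 + 1 = 2
STORE_FAST i → i=2
LOAD_FAST i → push 2
LOAD_CONST → push 4
COMPARE_OP bool(<) → 2 vs 4 = True
POP_JUMP_IF_FALSE → pop True; no jump
LOAD_FAST_LOAD_FAST k,i → push -10,2
BINARY_OP * → -10 * 2 = -20
STORE_FAST k → k=-20
LOAD_FAST k → push -20
LOAD_CONST → push 5
BINARY_OP - → -20 - 5 = -25
STORE_FAST k → k=-25
LOAD_FAST i → push 2
LOAD_CONST → push 1
BINARY_OP + → 2 + 1 = 3
STORE_FAST i → i=3
LOAD_FAST i → push 3
LOAD_CONST → push 4
COMPARE_OP bool(<) → 3 vs 4 = True
POP_JUMP_IF_FALSE → pop True; no jump
LOAD_FAST_LOAD_FAST k,i → push -25,3
BINARY_OP * → -25 * 3 = -75
STORE_FAST k → k=-75
LOAD_FAST k → push -75
LOAD_CONST → push 5
BINARY_OP - → -75 - 5 = -80
STORE_FAST k → k=-80
LOAD_FAST i → push 3
LOAD_CONST → push 1
BINARY_OP + → 3 + 1 = 4
STORE_FAST i → i=4
LOAD_FAST i → push 4
LOAD_CONST → push 4
COMPARE_OP bool(<) → 4 vs 4 = False
POP_JUMP_IF_FALSE → pop False; jump
LOAD_FAST k → push -80
RETURN_VALUE → return -80.

-80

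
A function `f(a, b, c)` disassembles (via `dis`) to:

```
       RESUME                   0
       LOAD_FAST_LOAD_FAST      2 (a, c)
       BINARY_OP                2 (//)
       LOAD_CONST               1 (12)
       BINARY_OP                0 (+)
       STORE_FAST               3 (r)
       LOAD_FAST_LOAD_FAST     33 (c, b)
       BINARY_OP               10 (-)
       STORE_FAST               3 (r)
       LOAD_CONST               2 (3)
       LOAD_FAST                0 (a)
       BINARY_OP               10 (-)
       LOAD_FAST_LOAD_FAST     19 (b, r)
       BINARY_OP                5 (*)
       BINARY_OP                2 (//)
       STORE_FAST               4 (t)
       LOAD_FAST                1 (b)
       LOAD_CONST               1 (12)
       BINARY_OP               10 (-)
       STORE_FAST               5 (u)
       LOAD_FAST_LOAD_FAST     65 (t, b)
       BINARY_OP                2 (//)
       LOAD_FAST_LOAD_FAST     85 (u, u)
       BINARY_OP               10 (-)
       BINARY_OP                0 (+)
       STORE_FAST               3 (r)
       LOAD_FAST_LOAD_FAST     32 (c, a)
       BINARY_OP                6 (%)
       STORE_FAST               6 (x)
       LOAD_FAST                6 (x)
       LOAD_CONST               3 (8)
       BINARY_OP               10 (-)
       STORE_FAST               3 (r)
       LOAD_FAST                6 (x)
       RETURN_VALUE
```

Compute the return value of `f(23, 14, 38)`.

15

LOAD_FAST_LOAD_FAST a,c → push 23,38. Stack: [23, 38]
BINARY_OP // → 23 // 38 = 0. Stack: [0]
LOAD_CONST → push 12. Stack: [0, 12]
BINARY_OP + → 0 + 12 = 12. Stack: [12]
STORE_FAST r → r=12. Stack: []
LOAD_FAST_LOAD_FAST c,b → push 38,14. Stack: [38, 14]
BINARY_OP - → 38 - 14 = 24. Stack: [24]
STORE_FAST r → r=24. Stack: []
LOAD_CONST → push 3. Stack: [3]
LOAD_FAST a → push 23. Stack: [3, 23]
BINARY_OP - → 3 - 23 = -20. Stack: [-20]
LOAD_FAST_LOAD_FAST b,r → push 14,24. Stack: [-20, 14, 24]
BINARY_OP * → 14 * 24 = 336. Stack: [-20, 336]
BINARY_OP // → -20 // 336 = -1. Stack: [-1]
STORE_FAST t → t=-1. Stack: []
LOAD_FAST b → push 14. Stack: [14]
LOAD_CONST → push 12. Stack: [14, 12]
BINARY_OP - → 14 - 12 = 2. Stack: [2]
STORE_FAST u → u=2. Stack: []
LOAD_FAST_LOAD_FAST t,b → push -1,14. Stack: [-1, 14]
BINARY_OP // → -1 // 14 = -1. Stack: [-1]
LOAD_FAST_LOAD_FAST u,u → push 2,2. Stack: [-1, 2, 2]
BINARY_OP - → 2 - 2 = 0. Stack: [-1, 0]
BINARY_OP + → -1 + 0 = -1. Stack: [-1]
STORE_FAST r → r=-1. Stack: []
LOAD_FAST_LOAD_FAST c,a → push 38,23. Stack: [38, 23]
BINARY_OP % → 38 % 23 = 15. Stack: [15]
STORE_FAST x → x=15. Stack: []
LOAD_FAST x → push 15. Stack: [15]
LOAD_CONST → push 8. Stack: [15, 8]
BINARY_OP - → 15 - 8 = 7. Stack: [7]
STORE_FAST r → r=7. Stack: []
LOAD_FAST x → push 15. Stack: [15]
RETURN_VALUE → return 15.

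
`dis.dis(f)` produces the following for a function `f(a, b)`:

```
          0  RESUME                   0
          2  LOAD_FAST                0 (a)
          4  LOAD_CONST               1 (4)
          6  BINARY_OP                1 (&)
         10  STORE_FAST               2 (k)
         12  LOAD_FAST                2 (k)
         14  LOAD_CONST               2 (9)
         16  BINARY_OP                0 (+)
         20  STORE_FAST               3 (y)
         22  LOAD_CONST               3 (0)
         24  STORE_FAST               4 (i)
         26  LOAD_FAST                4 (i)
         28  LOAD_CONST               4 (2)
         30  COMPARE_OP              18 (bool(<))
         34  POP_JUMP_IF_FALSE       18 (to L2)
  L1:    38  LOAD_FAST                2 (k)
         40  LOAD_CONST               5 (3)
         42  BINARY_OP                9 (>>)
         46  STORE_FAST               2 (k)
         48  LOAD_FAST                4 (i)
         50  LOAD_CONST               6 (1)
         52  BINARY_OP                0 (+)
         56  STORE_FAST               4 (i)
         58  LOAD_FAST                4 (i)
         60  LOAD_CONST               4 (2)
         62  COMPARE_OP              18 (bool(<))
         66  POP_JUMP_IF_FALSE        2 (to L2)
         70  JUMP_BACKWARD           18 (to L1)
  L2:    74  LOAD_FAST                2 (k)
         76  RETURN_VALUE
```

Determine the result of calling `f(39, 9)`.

0

LOAD_FAST a → push 39. Stack: [39]
LOAD_CONST → push 4. Stack: [39, 4]
BINARY_OP & → 39 & 4 = 4. Stack: [4]
STORE_FAST k → k=4. Stack: []
LOAD_FAST k → push 4. Stack: [4]
LOAD_CONST → push 9. Stack: [4, 9]
BINARY_OP + → 4 + 9 = 13. Stack: [13]
STORE_FAST y → y=13. Stack: []
LOAD_CONST → push 0. Stack: [0]
STORE_FAST i → i=0. Stack: []
LOAD_FAST i → push 0. Stack: [0]
LOAD_CONST → push 2. Stack: [0, 2]
COMPARE_OP bool(<) → 0 vs 2 = True. Stack: [True]
POP_JUMP_IF_FALSE → pop True; no jump. Stack: []
LOAD_FAST k → push 4. Stack: [4]
LOAD_CONST → push 3. Stack: [4, 3]
BINARY_OP >> → 4 >> 3 = 0. Stack: [0]
STORE_FAST k → k=0. Stack: []
LOAD_FAST i → push 0. Stack: [0]
LOAD_CONST → push 1. Stack: [0, 1]
BINARY_OP + → 0 + 1 = 1. Stack: [1]
STORE_FAST i → i=1. Stack: []
LOAD_FAST i → push 1. Stack: [1]
LOAD_CONST → push 2. Stack: [1, 2]
COMPARE_OP bool(<) → 1 vs 2 = True. Stack: [True]
POP_JUMP_IF_FALSE → pop True; no jump. Stack: []
LOAD_FAST k → push 0. Stack: [0]
LOAD_CONST → push 3. Stack: [0, 3]
BINARY_OP >> → 0 >> 3 = 0. Stack: [0]
STORE_FAST k → k=0. Stack: []
LOAD_FAST i → push 1. Stack: [1]
LOAD_CONST → push 1. Stack: [1, 1]
BINARY_OP + → 1 + 1 = 2. Stack: [2]
STORE_FAST i → i=2. Stack: []
LOAD_FAST i → push 2. Stack: [2]
LOAD_CONST → push 2. Stack: [2, 2]
COMPARE_OP bool(<) → 2 vs 2 = False. Stack: [False]
POP_JUMP_IF_FALSE → pop False; jump. Stack: []
LOAD_FAST k → push 0. Stack: [0]
RETURN_VALUE → return 0.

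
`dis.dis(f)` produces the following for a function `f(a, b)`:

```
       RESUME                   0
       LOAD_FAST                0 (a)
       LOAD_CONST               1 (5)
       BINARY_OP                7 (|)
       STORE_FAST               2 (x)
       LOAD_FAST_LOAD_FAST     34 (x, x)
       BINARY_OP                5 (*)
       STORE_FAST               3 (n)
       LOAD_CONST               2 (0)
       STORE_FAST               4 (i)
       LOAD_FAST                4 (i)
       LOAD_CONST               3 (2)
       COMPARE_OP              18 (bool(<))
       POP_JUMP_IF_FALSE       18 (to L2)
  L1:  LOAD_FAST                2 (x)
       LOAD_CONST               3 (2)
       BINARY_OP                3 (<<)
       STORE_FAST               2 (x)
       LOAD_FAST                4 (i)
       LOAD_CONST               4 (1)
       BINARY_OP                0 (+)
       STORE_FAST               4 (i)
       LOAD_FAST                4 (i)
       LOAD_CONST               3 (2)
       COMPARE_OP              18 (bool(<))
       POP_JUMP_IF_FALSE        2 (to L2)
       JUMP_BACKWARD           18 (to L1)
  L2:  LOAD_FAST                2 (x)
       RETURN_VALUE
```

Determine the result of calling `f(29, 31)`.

LOAD_FAST a → push 29. Stack: [29]
LOAD_CONST → push 5. Stack: [29, 5]
BINARY_OP | → 29 | 5 = 29. Stack: [29]
STORE_FAST x → x=29. Stack: []
LOAD_FAST_LOAD_FAST x,x → push 29,29. Stack: [29, 29]
BINARY_OP * → 29 * 29 = 841. Stack: [841]
STORE_FAST n → n=841. Stack: []
LOAD_CONST → push 0. Stack: [0]
STORE_FAST i → i=0. Stack: []
LOAD_FAST i → push 0. Stack: [0]
LOAD_CONST → push 2. Stack: [0, 2]
COMPARE_OP bool(<) → 0 vs 2 = True. Stack: [True]
POP_JUMP_IF_FALSE → pop True; no jump. Stack: []
LOAD_FAST x → push 29. Stack: [29]
LOAD_CONST → push 2. Stack: [29, 2]
BINARY_OP << → 29 << 2 = 116. Stack: [116]
STORE_FAST x → x=116. Stack: []
LOAD_FAST i → push 0. Stack: [0]
LOAD_CONST → push 1. Stack: [0, 1]
BINARY_OP + → 0 + 1 = 1. Stack: [1]
STORE_FAST i → i=1. Stack: []
LOAD_FAST i → push 1. Stack: [1]
LOAD_CONST → push 2. Stack: [1, 2]
COMPARE_OP bool(<) → 1 vs 2 = True. Stack: [True]
POP_JUMP_IF_FALSE → pop True; no jump. Stack: []
LOAD_FAST x → push 116. Stack: [116]
LOAD_CONST → push 2. Stack: [116, 2]
BINARY_OP << → 116 << 2 = 464. Stack: [464]
STORE_FAST x → x=464. Stack: []
LOAD_FAST i → push 1. Stack: [1]
LOAD_CONST → push 1. Stack: [1, 1]
BINARY_OP + → 1 + 1 = 2. Stack: [2]
STORE_FAST i → i=2. Stack: []
LOAD_FAST i → push 2. Stack: [2]
LOAD_CONST → push 2. Stack: [2, 2]
COMPARE_OP bool(<) → 2 vs 2 = False. Stack: [False]
POP_JUMP_IF_FALSE → pop False; jump. Stack: []
LOAD_FAST x → push 464. Stack: [464]
RETURN_VALUE → return 464.

464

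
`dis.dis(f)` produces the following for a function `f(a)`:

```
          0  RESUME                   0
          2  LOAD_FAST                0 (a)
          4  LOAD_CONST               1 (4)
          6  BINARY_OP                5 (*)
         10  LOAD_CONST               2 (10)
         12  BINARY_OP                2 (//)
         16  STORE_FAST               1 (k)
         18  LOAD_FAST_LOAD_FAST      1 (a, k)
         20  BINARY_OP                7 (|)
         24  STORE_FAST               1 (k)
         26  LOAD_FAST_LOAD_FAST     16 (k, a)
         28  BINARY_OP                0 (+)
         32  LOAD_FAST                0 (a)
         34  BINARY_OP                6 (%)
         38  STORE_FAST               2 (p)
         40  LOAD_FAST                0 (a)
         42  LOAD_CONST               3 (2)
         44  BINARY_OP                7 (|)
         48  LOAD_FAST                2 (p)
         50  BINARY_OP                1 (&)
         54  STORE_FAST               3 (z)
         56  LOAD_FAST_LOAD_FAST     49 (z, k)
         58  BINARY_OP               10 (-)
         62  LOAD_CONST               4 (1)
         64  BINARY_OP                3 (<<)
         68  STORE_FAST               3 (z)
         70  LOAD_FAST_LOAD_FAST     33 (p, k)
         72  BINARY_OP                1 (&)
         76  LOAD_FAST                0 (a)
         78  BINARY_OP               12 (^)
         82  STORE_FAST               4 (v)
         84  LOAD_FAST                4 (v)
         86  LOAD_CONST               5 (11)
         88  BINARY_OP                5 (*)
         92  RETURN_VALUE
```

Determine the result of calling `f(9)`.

121

LOAD_FAST a → push 9. Stack: [9]
LOAD_CONST → push 4. Stack: [9, 4]
BINARY_OP * → 9 * 4 = 36. Stack: [36]
LOAD_CONST → push 10. Stack: [36, 10]
BINARY_OP // → 36 // 10 = 3. Stack: [3]
STORE_FAST k → k=3. Stack: []
LOAD_FAST_LOAD_FAST a,k → push 9,3. Stack: [9, 3]
BINARY_OP | → 9 | 3 = 11. Stack: [11]
STORE_FAST k → k=11. Stack: []
LOAD_FAST_LOAD_FAST k,a → push 11,9. Stack: [11, 9]
BINARY_OP + → 11 + 9 = 20. Stack: [20]
LOAD_FAST a → push 9. Stack: [20, 9]
BINARY_OP % → 20 % 9 = 2. Stack: [2]
STORE_FAST p → p=2. Stack: []
LOAD_FAST a → push 9. Stack: [9]
LOAD_CONST → push 2. Stack: [9, 2]
BINARY_OP | → 9 | 2 = 11. Stack: [11]
LOAD_FAST p → push 2. Stack: [11, 2]
BINARY_OP & → 11 & 2 = 2. Stack: [2]
STORE_FAST z → z=2. Stack: []
LOAD_FAST_LOAD_FAST z,k → push 2,11. Stack: [2, 11]
BINARY_OP - → 2 - 11 = -9. Stack: [-9]
LOAD_CONST → push 1. Stack: [-9, 1]
BINARY_OP << → -9 << 1 = -18. Stack: [-18]
STORE_FAST z → z=-18. Stack: []
LOAD_FAST_LOAD_FAST p,k → push 2,11. Stack: [2, 11]
BINARY_OP & → 2 & 11 = 2. Stack: [2]
LOAD_FAST a → push 9. Stack: [2, 9]
BINARY_OP ^ → 2 ^ 9 = 11. Stack: [11]
STORE_FAST v → v=11. Stack: []
LOAD_FAST v → push 11. Stack: [11]
LOAD_CONST → push 11. Stack: [11, 11]
BINARY_OP * → 11 * 11 = 121. Stack: [121]
RETURN_VALUE → return 121.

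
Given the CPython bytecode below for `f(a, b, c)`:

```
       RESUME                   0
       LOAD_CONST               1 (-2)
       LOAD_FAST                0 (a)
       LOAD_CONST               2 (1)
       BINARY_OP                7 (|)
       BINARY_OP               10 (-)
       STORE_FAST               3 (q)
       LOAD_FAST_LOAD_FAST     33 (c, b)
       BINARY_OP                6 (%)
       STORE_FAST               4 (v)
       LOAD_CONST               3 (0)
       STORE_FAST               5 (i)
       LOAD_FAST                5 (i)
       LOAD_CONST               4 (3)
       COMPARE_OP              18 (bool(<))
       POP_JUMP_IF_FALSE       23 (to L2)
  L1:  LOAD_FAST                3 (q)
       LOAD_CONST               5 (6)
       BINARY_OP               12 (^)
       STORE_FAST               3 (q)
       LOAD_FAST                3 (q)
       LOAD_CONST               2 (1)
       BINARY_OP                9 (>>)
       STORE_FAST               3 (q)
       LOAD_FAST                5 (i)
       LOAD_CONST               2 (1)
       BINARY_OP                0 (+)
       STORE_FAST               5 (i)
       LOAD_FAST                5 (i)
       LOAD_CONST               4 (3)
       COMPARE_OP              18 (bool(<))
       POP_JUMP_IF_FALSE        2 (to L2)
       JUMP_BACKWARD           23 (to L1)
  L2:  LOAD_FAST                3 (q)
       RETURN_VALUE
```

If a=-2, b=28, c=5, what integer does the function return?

LOAD_CONST → push -2. Stack: [-2]
LOAD_FAST a → push -2. Stack: [-2, -2]
LOAD_CONST → push 1. Stack: [-2, -2, 1]
BINARY_OP | → -2 | 1 = -1. Stack: [-2, -1]
BINARY_OP - → -2 - -1 = -1. Stack: [-1]
STORE_FAST q → q=-1. Stack: []
LOAD_FAST_LOAD_FAST c,b → push 5,28. Stack: [5, 28]
BINARY_OP % → 5 % 28 = 5. Stack: [5]
STORE_FAST v → v=5. Stack: []
LOAD_CONST → push 0. Stack: [0]
STORE_FAST i → i=0. Stack: []
LOAD_FAST i → push 0. Stack: [0]
LOAD_CONST → push 3. Stack: [0, 3]
COMPARE_OP bool(<) → 0 vs 3 = True. Stack: [True]
POP_JUMP_IF_FALSE → pop True; no jump. Stack: []
LOAD_FAST q → push -1. Stack: [-1]
LOAD_CONST → push 6. Stack: [-1, 6]
BINARY_OP ^ → -1 ^ 6 = -7. Stack: [-7]
STORE_FAST q → q=-7. Stack: []
LOAD_FAST q → push -7. Stack: [-7]
LOAD_CONST → push 1. Stack: [-7, 1]
BINARY_OP >> → -7 >> 1 = -4. Stack: [-4]
STORE_FAST q → q=-4. Stack: []
LOAD_FAST i → push 0. Stack: [0]
LOAD_CONST → push 1. Stack: [0, 1]
BINARY_OP + → 0 + 1 = 1. Stack: [1]
STORE_FAST i → i=1. Stack: []
LOAD_FAST i → push 1. Stack: [1]
LOAD_CONST → push 3. Stack: [1, 3]
COMPARE_OP bool(<) → 1 vs 3 = True. Stack: [True]
POP_JUMP_IF_FALSE → pop True; no jump. Stack: []
LOAD_FAST q → push -4. Stack: [-4]
LOAD_CONST → push 6. Stack: [-4, 6]
BINARY_OP ^ → -4 ^ 6 = -6. Stack: [-6]
STORE_FAST q → q=-6. Stack: []
LOAD_FAST q → push -6. Stack: [-6]
LOAD_CONST → push 1. Stack: [-6, 1]
BINARY_OP >> → -6 >> 1 = -3. Stack: [-3]
STORE_FAST q → q=-3. Stack: []
LOAD_FAST i → push 1. Stack: [1]
LOAD_CONST → push 1. Stack: [1, 1]
BINARY_OP + → 1 + 1 = 2. Stack: [2]
STORE_FAST i → i=2. Stack: []
LOAD_FAST i → push 2. Stack: [2]
LOAD_CONST → push 3. Stack: [2, 3]
COMPARE_OP bool(<) → 2 vs 3 = True. Stack: [True]
POP_JUMP_IF_FALSE → pop True; no jump. Stack: []
LOAD_FAST q → push -3. Stack: [-3]
LOAD_CONST → push 6. Stack: [-3, 6]
BINARY_OP ^ → -3 ^ 6 = -5. Stack: [-5]
STORE_FAST q → q=-5. Stack: []
LOAD_FAST q → push -5. Stack: [-5]
LOAD_CONST → push 1. Stack: [-5, 1]
BINARY_OP >> → -5 >> 1 = -3. Stack: [-3]
STORE_FAST q → q=-3. Stack: []
LOAD_FAST i → push 2. Stack: [2]
LOAD_CONST → push 1. Stack: [2, 1]
BINARY_OP + → 2 + 1 = 3. Stack: [3]
STORE_FAST i → i=3. Stack: []
LOAD_FAST i → push 3. Stack: [3]
LOAD_CONST → push 3. Stack: [3, 3]
COMPARE_OP bool(<) → 3 vs 3 = False. Stack: [False]
POP_JUMP_IF_FALSE → pop False; jump. Stack: []
LOAD_FAST q → push -3. Stack: [-3]
RETURN_VALUE → return -3.

-3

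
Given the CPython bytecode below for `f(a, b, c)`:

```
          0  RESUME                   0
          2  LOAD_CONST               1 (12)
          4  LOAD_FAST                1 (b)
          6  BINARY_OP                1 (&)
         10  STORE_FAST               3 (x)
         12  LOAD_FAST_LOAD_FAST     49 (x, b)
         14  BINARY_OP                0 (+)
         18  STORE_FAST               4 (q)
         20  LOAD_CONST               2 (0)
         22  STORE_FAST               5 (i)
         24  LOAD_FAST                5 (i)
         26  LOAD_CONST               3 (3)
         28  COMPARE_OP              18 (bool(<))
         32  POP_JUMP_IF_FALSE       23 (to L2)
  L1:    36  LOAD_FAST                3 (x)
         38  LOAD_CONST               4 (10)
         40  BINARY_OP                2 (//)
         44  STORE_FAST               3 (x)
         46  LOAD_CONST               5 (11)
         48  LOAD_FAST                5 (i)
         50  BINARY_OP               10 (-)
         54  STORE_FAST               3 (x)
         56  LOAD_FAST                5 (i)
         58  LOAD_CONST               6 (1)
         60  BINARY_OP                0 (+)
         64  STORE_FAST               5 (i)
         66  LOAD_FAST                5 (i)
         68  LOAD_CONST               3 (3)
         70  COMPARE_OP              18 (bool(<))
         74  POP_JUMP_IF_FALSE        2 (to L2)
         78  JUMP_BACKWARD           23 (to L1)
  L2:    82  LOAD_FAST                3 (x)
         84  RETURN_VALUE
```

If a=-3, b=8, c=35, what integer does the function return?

LOAD_CONST → push 12. Stack: [12]
LOAD_FAST b → push 8. Stack: [12, 8]
BINARY_OP & → 12 & 8 = 8. Stack: [8]
STORE_FAST x → x=8. Stack: []
LOAD_FAST_LOAD_FAST x,b → push 8,8. Stack: [8, 8]
BINARY_OP + → 8 + 8 = 16. Stack: [16]
STORE_FAST q → q=16. Stack: []
LOAD_CONST → push 0. Stack: [0]
STORE_FAST i → i=0. Stack: []
LOAD_FAST i → push 0. Stack: [0]
LOAD_CONST → push 3. Stack: [0, 3]
COMPARE_OP bool(<) → 0 vs 3 = True. Stack: [True]
POP_JUMP_IF_FALSE → pop True; no jump. Stack: []
LOAD_FAST x → push 8. Stack: [8]
LOAD_CONST → push 10. Stack: [8, 10]
BINARY_OP // → 8 // 10 = 0. Stack: [0]
STORE_FAST x → x=0. Stack: []
LOAD_CONST → push 11. Stack: [11]
LOAD_FAST i → push 0. Stack: [11, 0]
BINARY_OP - → 11 - 0 = 11. Stack: [11]
STORE_FAST x → x=11. Stack: []
LOAD_FAST i → push 0. Stack: [0]
LOAD_CONST → push 1. Stack: [0, 1]
BINARY_OP + → 0 + 1 = 1. Stack: [1]
STORE_FAST i → i=1. Stack: []
LOAD_FAST i → push 1. Stack: [1]
LOAD_CONST → push 3. Stack: [1, 3]
COMPARE_OP bool(<) → 1 vs 3 = True. Stack: [True]
POP_JUMP_IF_FALSE → pop True; no jump. Stack: []
LOAD_FAST x → push 11. Stack: [11]
LOAD_CONST → push 10. Stack: [11, 10]
BINARY_OP // → 11 // 10 = 1. Stack: [1]
STORE_FAST x → x=1. Stack: []
LOAD_CONST → push 11. Stack: [11]
LOAD_FAST i → push 1. Stack: [11, 1]
BINARY_OP - → 11 - 1 = 10. Stack: [10]
STORE_FAST x → x=10. Stack: []
LOAD_FAST i → push 1. Stack: [1]
LOAD_CONST → push 1. Stack: [1, 1]
BINARY_OP + → 1 + 1 = 2. Stack: [2]
STORE_FAST i → i=2. Stack: []
LOAD_FAST i → push 2. Stack: [2]
LOAD_CONST → push 3. Stack: [2, 3]
COMPARE_OP bool(<) → 2 vs 3 = True. Stack: [True]
POP_JUMP_IF_FALSE → pop True; no jump. Stack: []
LOAD_FAST x → push 10. Stack: [10]
LOAD_CONST → push 10. Stack: [10, 10]
BINARY_OP // → 10 // 10 = 1. Stack: [1]
STORE_FAST x → x=1. Stack: []
LOAD_CONST → push 11. Stack: [11]
LOAD_FAST i → push 2. Stack: [11, 2]
BINARY_OP - → 11 - 2 = 9. Stack: [9]
STORE_FAST x → x=9. Stack: []
LOAD_FAST i → push 2. Stack: [2]
LOAD_CONST → push 1. Stack: [2, 1]
BINARY_OP + → 2 + 1 = 3. Stack: [3]
STORE_FAST i → i=3. Stack: []
LOAD_FAST i → push 3. Stack: [3]
LOAD_CONST → push 3. Stack: [3, 3]
COMPARE_OP bool(<) → 3 vs 3 = False. Stack: [False]
POP_JUMP_IF_FALSE → pop False; jump. Stack: []
LOAD_FAST x → push 9. Stack: [9]
RETURN_VALUE → return 9.

9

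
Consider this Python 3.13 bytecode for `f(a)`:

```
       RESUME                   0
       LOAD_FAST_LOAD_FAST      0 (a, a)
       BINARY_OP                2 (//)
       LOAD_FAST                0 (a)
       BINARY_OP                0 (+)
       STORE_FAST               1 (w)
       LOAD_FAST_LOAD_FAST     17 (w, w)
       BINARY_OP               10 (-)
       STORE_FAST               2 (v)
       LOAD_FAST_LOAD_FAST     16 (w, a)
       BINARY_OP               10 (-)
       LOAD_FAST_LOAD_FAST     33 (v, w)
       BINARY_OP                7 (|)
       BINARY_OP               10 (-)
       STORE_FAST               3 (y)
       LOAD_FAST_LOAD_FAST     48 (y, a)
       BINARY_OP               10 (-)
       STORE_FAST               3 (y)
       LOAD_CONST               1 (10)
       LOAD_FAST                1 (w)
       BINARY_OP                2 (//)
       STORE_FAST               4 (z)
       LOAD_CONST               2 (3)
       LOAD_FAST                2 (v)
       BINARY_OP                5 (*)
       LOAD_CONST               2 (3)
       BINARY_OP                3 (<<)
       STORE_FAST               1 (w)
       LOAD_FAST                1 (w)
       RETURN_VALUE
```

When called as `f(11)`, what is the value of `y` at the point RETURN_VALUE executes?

-22

LOAD_FAST_LOAD_FAST a,a → push 11,11. Stack: [11, 11]
BINARY_OP // → 11 // 11 = 1. Stack: [1]
LOAD_FAST a → push 11. Stack: [1, 11]
BINARY_OP + → 1 + 11 = 12. Stack: [12]
STORE_FAST w → w=12. Stack: []
LOAD_FAST_LOAD_FAST w,w → push 12,12. Stack: [12, 12]
BINARY_OP - → 12 - 12 = 0. Stack: [0]
STORE_FAST v → v=0. Stack: []
LOAD_FAST_LOAD_FAST w,a → push 12,11. Stack: [12, 11]
BINARY_OP - → 12 - 11 = 1. Stack: [1]
LOAD_FAST_LOAD_FAST v,w → push 0,12. Stack: [1, 0, 12]
BINARY_OP | → 0 | 12 = 12. Stack: [1, 12]
BINARY_OP - → 1 - 12 = -11. Stack: [-11]
STORE_FAST y → y=-11. Stack: []
LOAD_FAST_LOAD_FAST y,a → push -11,11. Stack: [-11, 11]
BINARY_OP - → -11 - 11 = -22. Stack: [-22]
STORE_FAST y → y=-22. Stack: []
LOAD_CONST → push 10. Stack: [10]
LOAD_FAST w → push 12. Stack: [10, 12]
BINARY_OP // → 10 // 12 = 0. Stack: [0]
STORE_FAST z → z=0. Stack: []
LOAD_CONST → push 3. Stack: [3]
LOAD_FAST v → push 0. Stack: [3, 0]
BINARY_OP * → 3 * 0 = 0. Stack: [0]
LOAD_CONST → push 3. Stack: [0, 3]
BINARY_OP << → 0 << 3 = 0. Stack: [0]
STORE_FAST w → w=0. Stack: []
LOAD_FAST w → push 0. Stack: [0]
RETURN_VALUE → return 0.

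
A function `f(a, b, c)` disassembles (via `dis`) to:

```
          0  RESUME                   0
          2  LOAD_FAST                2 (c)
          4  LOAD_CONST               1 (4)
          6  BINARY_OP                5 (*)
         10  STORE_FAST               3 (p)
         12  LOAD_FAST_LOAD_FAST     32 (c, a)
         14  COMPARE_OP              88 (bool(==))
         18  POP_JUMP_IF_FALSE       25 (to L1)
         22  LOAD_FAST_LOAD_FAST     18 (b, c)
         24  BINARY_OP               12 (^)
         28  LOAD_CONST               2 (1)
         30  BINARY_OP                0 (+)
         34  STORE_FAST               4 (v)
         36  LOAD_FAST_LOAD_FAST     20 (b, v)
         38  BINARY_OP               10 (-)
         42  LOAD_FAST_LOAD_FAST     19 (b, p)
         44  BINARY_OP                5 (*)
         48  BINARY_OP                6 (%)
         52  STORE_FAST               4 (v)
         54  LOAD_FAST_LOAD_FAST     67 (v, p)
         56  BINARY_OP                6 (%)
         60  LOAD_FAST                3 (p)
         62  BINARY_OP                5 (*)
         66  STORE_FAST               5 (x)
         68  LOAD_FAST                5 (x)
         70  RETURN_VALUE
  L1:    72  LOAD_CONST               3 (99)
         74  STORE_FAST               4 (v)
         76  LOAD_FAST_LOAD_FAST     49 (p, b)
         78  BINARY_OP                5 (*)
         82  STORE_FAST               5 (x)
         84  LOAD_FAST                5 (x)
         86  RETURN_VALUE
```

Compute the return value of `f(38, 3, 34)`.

LOAD_FAST c → push 34. Stack: [34]
LOAD_CONST → push 4. Stack: [34, 4]
BINARY_OP * → 34 * 4 = 136. Stack: [136]
STORE_FAST p → p=136. Stack: []
LOAD_FAST_LOAD_FAST c,a → push 34,38. Stack: [34, 38]
COMPARE_OP bool(==) → 34 vs 38 = False. Stack: [False]
POP_JUMP_IF_FALSE → pop False; jump. Stack: []
LOAD_CONST → push 99. Stack: [99]
STORE_FAST v → v=99. Stack: []
LOAD_FAST_LOAD_FAST p,b → push 136,3. Stack: [136, 3]
BINARY_OP * → 136 * 3 = 408. Stack: [408]
STORE_FAST x → x=408. Stack: []
LOAD_FAST x → push 408. Stack: [408]
RETURN_VALUE → return 408.

408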